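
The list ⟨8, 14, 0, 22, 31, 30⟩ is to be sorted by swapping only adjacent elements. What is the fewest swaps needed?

Minimum adjacent swaps = number of inversions (each swap of adjacent out-of-order elements removes one inversion and no swap can remove more).
Count inversions — for each element, later elements that are smaller:
8: 0 → 1
14: 0 → 1
0: none → 0
22: none → 0
31: 30 → 1
30: none → 0
Total inversions: 1 + 1 + 0 + 0 + 1 + 0 = 3

There are 3 adjacent swaps.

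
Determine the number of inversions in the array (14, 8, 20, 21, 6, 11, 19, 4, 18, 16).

24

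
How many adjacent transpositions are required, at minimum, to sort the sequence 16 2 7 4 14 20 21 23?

5 swaps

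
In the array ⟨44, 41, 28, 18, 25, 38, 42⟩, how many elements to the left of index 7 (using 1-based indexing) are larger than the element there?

1

The element at index 7 is 42.
Elements before it: 44, 41, 28, 18, 25, 38
Those larger than 42: 44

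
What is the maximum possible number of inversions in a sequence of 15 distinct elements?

105

The maximum occurs when the array is in strictly decreasing order: every one of the C(15, 2) pairs is inverted.
C(15, 2) = 15·14/2 = 105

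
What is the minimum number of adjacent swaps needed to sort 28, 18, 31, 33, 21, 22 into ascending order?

Each adjacent swap fixes exactly one inversion, so the minimum swap count equals the number of inversions.
Count inversions — for each element, later elements that are smaller:
28: 18, 21, 22 → 3
18: none → 0
31: 21, 22 → 2
33: 21, 22 → 2
21: none → 0
22: none → 0
Total inversions: 3 + 0 + 2 + 2 + 0 + 0 = 7

There are 7 adjacent swaps.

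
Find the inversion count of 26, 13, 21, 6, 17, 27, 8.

12 inversions

Sweep left to right; for each value list the smaller values that follow it:
26: 5
13: 2
21: 3
6: 0
17: 1
27: 1
8: 0
Sum: 5 + 2 + 3 + 0 + 1 + 1 + 0 = 12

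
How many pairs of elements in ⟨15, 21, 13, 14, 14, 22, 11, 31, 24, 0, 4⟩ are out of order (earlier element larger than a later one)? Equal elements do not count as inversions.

Element-by-element contributions:
15: 6
21: 6
13: 3
14: 3
14: 3
22: 3
11: 2
31: 3
24: 2
0: 0
4: 0
Sum: 6 + 6 + 3 + 3 + 3 + 3 + 2 + 3 + 2 + 0 + 0 = 31

31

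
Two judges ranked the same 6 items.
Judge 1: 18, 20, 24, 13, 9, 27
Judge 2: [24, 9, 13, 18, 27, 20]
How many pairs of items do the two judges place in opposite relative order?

Assign each item its position (1..6) in the first ordering, then rewrite the second ordering as that position sequence:
positions: 18→1, 20→2, 24→3, 13→4, 9→5, 27→6
second ordering as positions: [3, 5, 4, 1, 6, 2]
Discordant pairs = inversions in this position sequence.
3: 1, 2 → 2
5: 4, 1, 2 → 3
4: 1, 2 → 2
1: 0
6: 2 → 1
2: 0
Total: 2 + 3 + 2 + 0 + 1 + 0 = 8

8 discordant pairs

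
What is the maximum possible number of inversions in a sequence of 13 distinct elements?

Inversions: 78

A reversed (strictly descending) arrangement makes every pair an inversion, giving C(13, 2) inversions.
C(13, 2) = 13·12/2 = 78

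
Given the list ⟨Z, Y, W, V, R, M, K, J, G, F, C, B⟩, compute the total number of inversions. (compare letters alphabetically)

Sweep left to right; for each value list the smaller values that follow it:
Z: 11
Y: 10
W: 9
V: 8
R: 7
M: 6
K: 5
J: 4
G: 3
F: 2
C: 1
B: 0
Sum: 11 + 10 + 9 + 8 + 7 + 6 + 5 + 4 + 3 + 2 + 1 + 0 = 66

66 inversions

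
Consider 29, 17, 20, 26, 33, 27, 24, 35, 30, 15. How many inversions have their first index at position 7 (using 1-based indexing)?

1

The element at index 7 is 24.
Elements after it: 35, 30, 15
Those smaller than 24: 15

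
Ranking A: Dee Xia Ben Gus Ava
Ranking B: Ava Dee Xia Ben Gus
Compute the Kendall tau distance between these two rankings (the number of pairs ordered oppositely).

4

Assign each item its position (1..5) in the first ordering, then rewrite the second ordering as that position sequence:
positions: Dee→1, Xia→2, Ben→3, Gus→4, Ava→5
second ordering as positions: [5, 1, 2, 3, 4]
Discordant pairs = inversions in this position sequence.
5: 1, 2, 3, 4 → 4
1: 0
2: 0
3: 0
4: 0
Total: 4 + 0 + 0 + 0 + 0 = 4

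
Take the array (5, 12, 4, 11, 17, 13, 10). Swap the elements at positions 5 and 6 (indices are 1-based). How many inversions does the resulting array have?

Positions 5 and 6 hold 17 and 13; after swapping, the array is [5, 12, 4, 11, 13, 17, 10].
Element-by-element contributions:
5 → 4 → 1
12 → 4, 11, 10 → 3
4 → none → 0
11 → 10 → 1
13 → 10 → 1
17 → 10 → 1
10 → none → 0
Sum: 1 + 3 + 0 + 1 + 1 + 1 + 0 = 7

7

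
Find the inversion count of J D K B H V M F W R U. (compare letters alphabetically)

For each element, count later entries that are smaller:
J → D, B, H, F → 4
D → B → 1
K → B, H, F → 3
B → none → 0
H → F → 1
V → M, F, R, U → 4
M → F → 1
F → none → 0
W → R, U → 2
R → none → 0
U → none → 0
Sum: 4 + 1 + 3 + 0 + 1 + 4 + 1 + 0 + 2 + 0 + 0 = 16

16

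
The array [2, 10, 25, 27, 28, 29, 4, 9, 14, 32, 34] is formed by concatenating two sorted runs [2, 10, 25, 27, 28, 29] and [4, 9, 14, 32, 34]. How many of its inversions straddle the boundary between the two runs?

There are 14 split inversions.

For each element r of the right run, count left-run elements greater than r:
r = 4: 10, 25, 27, 28, 29 → 5
r = 9: 10, 25, 27, 28, 29 → 5
r = 14: 25, 27, 28, 29 → 4
r = 32: none → 0
r = 34: none → 0
Cross-inversions: 5 + 5 + 4 + 0 + 0 = 14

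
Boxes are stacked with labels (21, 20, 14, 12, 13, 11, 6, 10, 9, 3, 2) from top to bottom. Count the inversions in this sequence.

There are 52 inversions.

Element-by-element contributions:
21: 10
20: 9
14: 8
12: 6
13: 6
11: 5
6: 2
10: 3
9: 2
3: 1
2: 0
Sum: 10 + 9 + 8 + 6 + 6 + 5 + 2 + 3 + 2 + 1 + 0 = 52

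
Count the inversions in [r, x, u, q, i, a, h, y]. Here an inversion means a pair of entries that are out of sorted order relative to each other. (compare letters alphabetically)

Sweep left to right; for each value list the smaller values that follow it:
r: 4
x: 5
u: 4
q: 3
i: 2
a: 0
h: 0
y: 0
Sum: 4 + 5 + 4 + 3 + 2 + 0 + 0 + 0 = 18

18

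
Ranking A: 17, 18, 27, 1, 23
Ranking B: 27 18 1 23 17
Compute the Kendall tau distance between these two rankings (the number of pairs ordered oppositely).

There are 5 discordant pairs.

Assign each item its position (1..5) in the first ordering, then rewrite the second ordering as that position sequence:
positions: 17→1, 18→2, 27→3, 1→4, 23→5
second ordering as positions: [3, 2, 4, 5, 1]
Discordant pairs = inversions in this position sequence.
3: 2, 1 → 2
2: 1 → 1
4: 1 → 1
5: 1 → 1
1: 0
Total: 2 + 1 + 1 + 1 + 0 = 5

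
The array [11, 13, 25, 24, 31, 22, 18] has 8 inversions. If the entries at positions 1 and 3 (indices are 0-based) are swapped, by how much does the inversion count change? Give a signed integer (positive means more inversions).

+1

Positions 1 and 3 hold 13 and 24; after swapping, the array is [11, 24, 25, 13, 31, 22, 18].
Element-by-element contributions:
11 → none → 0
24 → 13, 22, 18 → 3
25 → 13, 22, 18 → 3
13 → none → 0
31 → 22, 18 → 2
22 → 18 → 1
18 → none → 0
Sum: 0 + 3 + 3 + 0 + 2 + 1 + 0 = 9
Change: 9 − 8 = +1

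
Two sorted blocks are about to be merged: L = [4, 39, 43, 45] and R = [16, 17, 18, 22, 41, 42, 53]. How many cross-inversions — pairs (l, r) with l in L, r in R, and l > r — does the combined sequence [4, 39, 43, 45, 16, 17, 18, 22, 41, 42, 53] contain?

16

For each element r of the right run, count left-run elements greater than r:
r = 16: 39, 43, 45 → 3
r = 17: 39, 43, 45 → 3
r = 18: 39, 43, 45 → 3
r = 22: 39, 43, 45 → 3
r = 41: 43, 45 → 2
r = 42: 43, 45 → 2
r = 53: none → 0
Cross-inversions: 3 + 3 + 3 + 3 + 2 + 2 + 0 = 16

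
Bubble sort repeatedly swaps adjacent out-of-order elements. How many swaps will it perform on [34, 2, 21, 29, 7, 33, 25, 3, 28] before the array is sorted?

Minimum adjacent swaps = number of inversions (each swap of adjacent out-of-order elements removes one inversion and no swap can remove more).
Count inversions — for each element, later elements that are smaller:
34: 2, 21, 29, 7, 33, 25, 3, 28 → 8
2: none → 0
21: 7, 3 → 2
29: 7, 25, 3, 28 → 4
7: 3 → 1
33: 25, 3, 28 → 3
25: 3 → 1
3: none → 0
28: none → 0
Total inversions: 8 + 0 + 2 + 4 + 1 + 3 + 1 + 0 + 0 = 19

19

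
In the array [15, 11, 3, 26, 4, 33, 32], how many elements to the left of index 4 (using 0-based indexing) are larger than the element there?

The element at index 4 is 4.
Elements before it: 15, 11, 3, 26
Those larger than 4: 15, 11, 26

3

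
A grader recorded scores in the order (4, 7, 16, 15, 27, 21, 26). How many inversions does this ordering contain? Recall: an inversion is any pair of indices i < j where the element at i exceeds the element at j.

3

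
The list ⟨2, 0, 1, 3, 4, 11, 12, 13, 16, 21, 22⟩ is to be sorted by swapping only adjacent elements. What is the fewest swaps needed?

2 adjacent swaps

The minimum number of adjacent swaps to sort an array equals its inversion count, since every such swap removes exactly one inversion.
Count inversions — for each element, later elements that are smaller:
2: 0, 1 → 2
0: none → 0
1: none → 0
3: none → 0
4: none → 0
11: none → 0
12: none → 0
13: none → 0
16: none → 0
21: none → 0
22: none → 0
Total inversions: 2 + 0 + 0 + 0 + 0 + 0 + 0 + 0 + 0 + 0 + 0 = 2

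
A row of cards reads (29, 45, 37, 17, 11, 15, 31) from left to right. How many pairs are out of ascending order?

Element-by-element contributions:
29 → 17, 11, 15 → 3
45 → 37, 17, 11, 15, 31 → 5
37 → 17, 11, 15, 31 → 4
17 → 11, 15 → 2
11 → none → 0
15 → none → 0
31 → none → 0
Sum: 3 + 5 + 4 + 2 + 0 + 0 + 0 = 14

14 inversions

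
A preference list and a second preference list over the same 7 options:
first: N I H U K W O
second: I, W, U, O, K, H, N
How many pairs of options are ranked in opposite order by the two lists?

Assign each item its position (1..7) in the first ordering, then rewrite the second ordering as that position sequence:
positions: N→1, I→2, H→3, U→4, K→5, W→6, O→7
second ordering as positions: [2, 6, 4, 7, 5, 3, 1]
Discordant pairs = inversions in this position sequence.
2: 1 → 1
6: 4, 5, 3, 1 → 4
4: 3, 1 → 2
7: 5, 3, 1 → 3
5: 3, 1 → 2
3: 1 → 1
1: 0
Total: 1 + 4 + 2 + 3 + 2 + 1 + 0 = 13

13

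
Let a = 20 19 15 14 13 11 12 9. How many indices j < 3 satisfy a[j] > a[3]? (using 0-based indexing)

3

The element at index 3 is 14.
Elements before it: 20, 19, 15
Those larger than 14: 20, 19, 15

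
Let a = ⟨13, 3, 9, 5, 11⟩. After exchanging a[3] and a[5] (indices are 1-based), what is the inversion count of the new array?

6

Positions 3 and 5 hold 9 and 11; after swapping, the array is [13, 3, 11, 5, 9].
Count, for each position, how many later elements it exceeds:
13 → 3, 11, 5, 9 → 4
3 → none → 0
11 → 5, 9 → 2
5 → none → 0
9 → none → 0
Sum: 4 + 0 + 2 + 0 + 0 = 6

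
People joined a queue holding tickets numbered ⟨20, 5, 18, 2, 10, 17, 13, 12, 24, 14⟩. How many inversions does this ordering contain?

For each element, count later entries that are smaller:
20 → 5, 18, 2, 10, 17, 13, 12, 14 → 8
5 → 2 → 1
18 → 2, 10, 17, 13, 12, 14 → 6
2 → none → 0
10 → none → 0
17 → 13, 12, 14 → 3
13 → 12 → 1
12 → none → 0
24 → 14 → 1
14 → none → 0
Sum: 8 + 1 + 6 + 0 + 0 + 3 + 1 + 0 + 1 + 0 = 20

Out-of-order pairs: 20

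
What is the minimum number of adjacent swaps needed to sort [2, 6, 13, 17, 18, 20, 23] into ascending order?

There are 0 swaps.

Each adjacent swap fixes exactly one inversion, so the minimum swap count equals the number of inversions.
Count inversions — for each element, later elements that are smaller:
2: none → 0
6: none → 0
13: none → 0
17: none → 0
18: none → 0
20: none → 0
23: none → 0
Total inversions: 0 + 0 + 0 + 0 + 0 + 0 + 0 = 0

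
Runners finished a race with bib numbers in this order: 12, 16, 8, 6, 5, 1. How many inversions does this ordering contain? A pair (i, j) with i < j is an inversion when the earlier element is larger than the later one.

Element-by-element contributions:
12: 4
16: 4
8: 3
6: 2
5: 1
1: 0
Sum: 4 + 4 + 3 + 2 + 1 + 0 = 14

14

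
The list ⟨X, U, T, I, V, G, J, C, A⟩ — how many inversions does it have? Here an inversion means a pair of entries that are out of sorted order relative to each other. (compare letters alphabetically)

For each element, count later entries that are smaller:
X → U, T, I, V, G, J, C, A → 8
U → T, I, G, J, C, A → 6
T → I, G, J, C, A → 5
I → G, C, A → 3
V → G, J, C, A → 4
G → C, A → 2
J → C, A → 2
C → A → 1
A → none → 0
Sum: 8 + 6 + 5 + 3 + 4 + 2 + 2 + 1 + 0 = 31

31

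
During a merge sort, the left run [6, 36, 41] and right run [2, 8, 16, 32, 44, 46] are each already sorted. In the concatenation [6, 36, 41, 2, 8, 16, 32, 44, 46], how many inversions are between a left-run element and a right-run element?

9 cross-inversions

Count, for every r in R, how many entries of L exceed r:
r = 2: 6, 36, 41 → 3
r = 8: 36, 41 → 2
r = 16: 36, 41 → 2
r = 32: 36, 41 → 2
r = 44: none → 0
r = 46: none → 0
Cross-inversions: 3 + 2 + 2 + 2 + 0 + 0 = 9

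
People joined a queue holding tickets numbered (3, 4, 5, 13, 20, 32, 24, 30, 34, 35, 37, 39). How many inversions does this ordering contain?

For each element, count later entries that are smaller:
3: 0
4: 0
5: 0
13: 0
20: 0
32: 2
24: 0
30: 0
34: 0
35: 0
37: 0
39: 0
Sum: 0 + 0 + 0 + 0 + 0 + 2 + 0 + 0 + 0 + 0 + 0 + 0 = 2

2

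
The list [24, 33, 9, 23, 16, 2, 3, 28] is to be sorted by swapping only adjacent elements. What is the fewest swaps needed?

The minimum number of adjacent swaps to sort an array equals its inversion count, since every such swap removes exactly one inversion.
Count inversions — for each element, later elements that are smaller:
24: 9, 23, 16, 2, 3 → 5
33: 9, 23, 16, 2, 3, 28 → 6
9: 2, 3 → 2
23: 16, 2, 3 → 3
16: 2, 3 → 2
2: none → 0
3: none → 0
28: none → 0
Total inversions: 5 + 6 + 2 + 3 + 2 + 0 + 0 + 0 = 18

18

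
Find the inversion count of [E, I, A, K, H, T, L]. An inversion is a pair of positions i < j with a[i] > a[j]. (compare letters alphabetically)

Out-of-order index pairs (1-indexed):
(1,3): E > A
(2,3): I > A
(2,5): I > H
(4,5): K > H
(6,7): T > L
That's 5 pairs.

5 out-of-order pairs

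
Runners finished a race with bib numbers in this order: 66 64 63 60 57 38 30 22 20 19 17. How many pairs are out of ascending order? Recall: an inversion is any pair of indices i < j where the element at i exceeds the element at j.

Count, for each position, how many later elements it exceeds:
66 → 64, 63, 60, 57, 38, 30, 22, 20, 19, 17 → 10
64 → 63, 60, 57, 38, 30, 22, 20, 19, 17 → 9
63 → 60, 57, 38, 30, 22, 20, 19, 17 → 8
60 → 57, 38, 30, 22, 20, 19, 17 → 7
57 → 38, 30, 22, 20, 19, 17 → 6
38 → 30, 22, 20, 19, 17 → 5
30 → 22, 20, 19, 17 → 4
22 → 20, 19, 17 → 3
20 → 19, 17 → 2
19 → 17 → 1
17 → none → 0
Sum: 10 + 9 + 8 + 7 + 6 + 5 + 4 + 3 + 2 + 1 + 0 = 55

55 inversions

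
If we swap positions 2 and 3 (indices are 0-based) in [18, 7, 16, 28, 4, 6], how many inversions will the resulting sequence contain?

11 inversions

Positions 2 and 3 hold 16 and 28; after swapping, the array is [18, 7, 28, 16, 4, 6].
Count, for each position, how many later elements it exceeds:
18: 4
7: 2
28: 3
16: 2
4: 0
6: 0
Sum: 4 + 2 + 3 + 2 + 0 + 0 = 11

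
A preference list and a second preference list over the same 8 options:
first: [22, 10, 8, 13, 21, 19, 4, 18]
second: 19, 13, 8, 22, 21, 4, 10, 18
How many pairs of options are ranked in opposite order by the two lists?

Assign each item its position (1..8) in the first ordering, then rewrite the second ordering as that position sequence:
positions: 22→1, 10→2, 8→3, 13→4, 21→5, 19→6, 4→7, 18→8
second ordering as positions: [6, 4, 3, 1, 5, 7, 2, 8]
Discordant pairs = inversions in this position sequence.
6: 4, 3, 1, 5, 2 → 5
4: 3, 1, 2 → 3
3: 1, 2 → 2
1: 0
5: 2 → 1
7: 2 → 1
2: 0
8: 0
Total: 5 + 3 + 2 + 0 + 1 + 1 + 0 + 0 = 12

Pairs: 12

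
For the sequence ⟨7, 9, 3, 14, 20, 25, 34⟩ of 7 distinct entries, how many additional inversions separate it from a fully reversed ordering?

19 inversions short

Maximum inversions for 7 distinct elements is C(7, 2) = 7·6/2 = 21.
Current inversions — for each element, count later smaller elements:
7: 1
9: 1
3: 0
14: 0
20: 0
25: 0
34: 0
Current total: 1 + 1 + 0 + 0 + 0 + 0 + 0 = 2
Shortfall: 21 − 2 = 19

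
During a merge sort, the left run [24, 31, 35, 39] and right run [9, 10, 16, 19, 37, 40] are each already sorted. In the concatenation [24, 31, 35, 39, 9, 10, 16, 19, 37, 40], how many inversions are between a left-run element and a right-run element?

For each element r of the right run, count left-run elements greater than r:
r = 9: 24, 31, 35, 39 → 4
r = 10: 24, 31, 35, 39 → 4
r = 16: 24, 31, 35, 39 → 4
r = 19: 24, 31, 35, 39 → 4
r = 37: 39 → 1
r = 40: none → 0
Cross-inversions: 4 + 4 + 4 + 4 + 1 + 0 = 17

17 cross-inversions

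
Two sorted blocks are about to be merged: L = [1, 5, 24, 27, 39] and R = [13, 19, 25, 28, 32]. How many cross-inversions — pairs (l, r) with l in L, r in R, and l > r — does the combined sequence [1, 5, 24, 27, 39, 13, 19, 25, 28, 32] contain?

Take each right-half value and tally the left-half values above it:
r = 13: 24, 27, 39 → 3
r = 19: 24, 27, 39 → 3
r = 25: 27, 39 → 2
r = 28: 39 → 1
r = 32: 39 → 1
Cross-inversions: 3 + 3 + 2 + 1 + 1 = 10

10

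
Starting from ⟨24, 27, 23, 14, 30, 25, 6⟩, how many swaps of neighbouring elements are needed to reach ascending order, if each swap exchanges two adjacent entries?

The minimum number of adjacent swaps to sort an array equals its inversion count, since every such swap removes exactly one inversion.
Count inversions — for each element, later elements that are smaller:
24: 23, 14, 6 → 3
27: 23, 14, 25, 6 → 4
23: 14, 6 → 2
14: 6 → 1
30: 25, 6 → 2
25: 6 → 1
6: none → 0
Total inversions: 3 + 4 + 2 + 1 + 2 + 1 + 0 = 13

13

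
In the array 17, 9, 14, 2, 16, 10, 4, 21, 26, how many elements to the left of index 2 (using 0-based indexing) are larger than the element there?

1

The element at index 2 is 14.
Elements before it: 17, 9
Those larger than 14: 17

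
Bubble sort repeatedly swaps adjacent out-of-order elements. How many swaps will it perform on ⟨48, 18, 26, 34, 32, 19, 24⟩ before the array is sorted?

The minimum number of adjacent swaps to sort an array equals its inversion count, since every such swap removes exactly one inversion.
Count inversions — for each element, later elements that are smaller:
48: 18, 26, 34, 32, 19, 24 → 6
18: none → 0
26: 19, 24 → 2
34: 32, 19, 24 → 3
32: 19, 24 → 2
19: none → 0
24: none → 0
Total inversions: 6 + 0 + 2 + 3 + 2 + 0 + 0 = 13

13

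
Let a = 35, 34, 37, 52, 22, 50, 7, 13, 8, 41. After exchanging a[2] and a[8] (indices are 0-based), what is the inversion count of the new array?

22 inversions

Positions 2 and 8 hold 37 and 8; after swapping, the array is [35, 34, 8, 52, 22, 50, 7, 13, 37, 41].
Element-by-element contributions:
35 → 34, 8, 22, 7, 13 → 5
34 → 8, 22, 7, 13 → 4
8 → 7 → 1
52 → 22, 50, 7, 13, 37, 41 → 6
22 → 7, 13 → 2
50 → 7, 13, 37, 41 → 4
7 → none → 0
13 → none → 0
37 → none → 0
41 → none → 0
Sum: 5 + 4 + 1 + 6 + 2 + 4 + 0 + 0 + 0 + 0 = 22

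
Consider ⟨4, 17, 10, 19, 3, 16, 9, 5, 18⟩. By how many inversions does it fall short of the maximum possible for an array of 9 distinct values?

19

Maximum inversions for 9 distinct elements is C(9, 2) = 9·8/2 = 36.
Current inversions — for each element, count later smaller elements:
4: 1
17: 5
10: 3
19: 5
3: 0
16: 2
9: 1
5: 0
18: 0
Current total: 1 + 5 + 3 + 5 + 0 + 2 + 1 + 0 + 0 = 17
Shortfall: 36 − 17 = 19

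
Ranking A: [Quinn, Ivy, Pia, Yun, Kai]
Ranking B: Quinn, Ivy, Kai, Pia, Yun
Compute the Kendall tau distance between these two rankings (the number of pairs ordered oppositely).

2

Assign each item its position (1..5) in the first ordering, then rewrite the second ordering as that position sequence:
positions: Quinn→1, Ivy→2, Pia→3, Yun→4, Kai→5
second ordering as positions: [1, 2, 5, 3, 4]
Discordant pairs = inversions in this position sequence.
1: 0
2: 0
5: 3, 4 → 2
3: 0
4: 0
Total: 0 + 0 + 2 + 0 + 0 = 2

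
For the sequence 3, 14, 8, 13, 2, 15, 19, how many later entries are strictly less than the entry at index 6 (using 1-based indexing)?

0

The element at index 6 is 15.
Elements after it: 19
None of them are smaller than 15.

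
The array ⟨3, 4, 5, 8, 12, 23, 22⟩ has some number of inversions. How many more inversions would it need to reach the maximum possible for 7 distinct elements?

Maximum inversions for 7 distinct elements is C(7, 2) = 7·6/2 = 21.
Current inversions — for each element, count later smaller elements:
3: 0
4: 0
5: 0
8: 0
12: 0
23: 1
22: 0
Current total: 0 + 0 + 0 + 0 + 0 + 1 + 0 = 1
Shortfall: 21 − 1 = 20

20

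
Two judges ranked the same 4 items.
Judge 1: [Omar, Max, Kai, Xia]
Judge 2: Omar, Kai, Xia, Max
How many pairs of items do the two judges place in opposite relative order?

Assign each item its position (1..4) in the first ordering, then rewrite the second ordering as that position sequence:
positions: Omar→1, Max→2, Kai→3, Xia→4
second ordering as positions: [1, 3, 4, 2]
Discordant pairs = inversions in this position sequence.
1: 0
3: 2 → 1
4: 2 → 1
2: 0
Total: 0 + 1 + 1 + 0 = 2

There are 2 discordant pairs.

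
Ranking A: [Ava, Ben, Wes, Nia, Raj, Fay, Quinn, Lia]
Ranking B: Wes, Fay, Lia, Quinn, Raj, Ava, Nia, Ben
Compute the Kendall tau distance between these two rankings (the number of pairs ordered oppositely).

19 discordant pairs

Assign each item its position (1..8) in the first ordering, then rewrite the second ordering as that position sequence:
positions: Ava→1, Ben→2, Wes→3, Nia→4, Raj→5, Fay→6, Quinn→7, Lia→8
second ordering as positions: [3, 6, 8, 7, 5, 1, 4, 2]
Discordant pairs = inversions in this position sequence.
3: 1, 2 → 2
6: 5, 1, 4, 2 → 4
8: 7, 5, 1, 4, 2 → 5
7: 5, 1, 4, 2 → 4
5: 1, 4, 2 → 3
1: 0
4: 2 → 1
2: 0
Total: 2 + 4 + 5 + 4 + 3 + 0 + 1 + 0 = 19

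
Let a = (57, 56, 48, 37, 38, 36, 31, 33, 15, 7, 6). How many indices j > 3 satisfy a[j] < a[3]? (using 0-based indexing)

6

The element at index 3 is 37.
Elements after it: 38, 36, 31, 33, 15, 7, 6
Those smaller than 37: 36, 31, 33, 15, 7, 6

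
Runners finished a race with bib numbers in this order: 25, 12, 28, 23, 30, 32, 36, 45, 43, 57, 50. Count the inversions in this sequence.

5

Sweep left to right; for each value list the smaller values that follow it:
25: 2
12: 0
28: 1
23: 0
30: 0
32: 0
36: 0
45: 1
43: 0
57: 1
50: 0
Sum: 2 + 0 + 1 + 0 + 0 + 0 + 0 + 1 + 0 + 1 + 0 = 5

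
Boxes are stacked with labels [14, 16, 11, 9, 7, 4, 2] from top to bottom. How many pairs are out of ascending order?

Count, for each position, how many later elements it exceeds:
14: 5
16: 5
11: 4
9: 3
7: 2
4: 1
2: 0
Sum: 5 + 5 + 4 + 3 + 2 + 1 + 0 = 20

There are 20 out-of-order pairs.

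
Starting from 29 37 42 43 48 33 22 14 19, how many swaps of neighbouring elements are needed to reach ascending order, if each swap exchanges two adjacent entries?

24 adjacent swaps

Minimum adjacent swaps = number of inversions (each swap of adjacent out-of-order elements removes one inversion and no swap can remove more).
Count inversions — for each element, later elements that are smaller:
29: 22, 14, 19 → 3
37: 33, 22, 14, 19 → 4
42: 33, 22, 14, 19 → 4
43: 33, 22, 14, 19 → 4
48: 33, 22, 14, 19 → 4
33: 22, 14, 19 → 3
22: 14, 19 → 2
14: none → 0
19: none → 0
Total inversions: 3 + 4 + 4 + 4 + 4 + 3 + 2 + 0 + 0 = 24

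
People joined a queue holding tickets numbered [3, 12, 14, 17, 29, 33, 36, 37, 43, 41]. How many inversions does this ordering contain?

1

For each element, count later entries that are smaller:
3 → none → 0
12 → none → 0
14 → none → 0
17 → none → 0
29 → none → 0
33 → none → 0
36 → none → 0
37 → none → 0
43 → 41 → 1
41 → none → 0
Sum: 0 + 0 + 0 + 0 + 0 + 0 + 0 + 0 + 1 + 0 = 1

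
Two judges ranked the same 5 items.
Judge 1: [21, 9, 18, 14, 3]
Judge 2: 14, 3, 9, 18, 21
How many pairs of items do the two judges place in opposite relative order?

Assign each item its position (1..5) in the first ordering, then rewrite the second ordering as that position sequence:
positions: 21→1, 9→2, 18→3, 14→4, 3→5
second ordering as positions: [4, 5, 2, 3, 1]
Discordant pairs = inversions in this position sequence.
4: 2, 3, 1 → 3
5: 2, 3, 1 → 3
2: 1 → 1
3: 1 → 1
1: 0
Total: 3 + 3 + 1 + 1 + 0 = 8

8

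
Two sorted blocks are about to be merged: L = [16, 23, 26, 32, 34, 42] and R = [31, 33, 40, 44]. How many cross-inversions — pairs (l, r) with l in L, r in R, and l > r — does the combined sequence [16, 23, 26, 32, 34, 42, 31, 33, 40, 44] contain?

Split inversions: 6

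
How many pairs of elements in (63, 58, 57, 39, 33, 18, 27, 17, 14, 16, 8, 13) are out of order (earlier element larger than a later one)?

63

Sweep left to right; for each value list the smaller values that follow it:
63 → 58, 57, 39, 33, 18, 27, 17, 14, 16, 8, 13 → 11
58 → 57, 39, 33, 18, 27, 17, 14, 16, 8, 13 → 10
57 → 39, 33, 18, 27, 17, 14, 16, 8, 13 → 9
39 → 33, 18, 27, 17, 14, 16, 8, 13 → 8
33 → 18, 27, 17, 14, 16, 8, 13 → 7
18 → 17, 14, 16, 8, 13 → 5
27 → 17, 14, 16, 8, 13 → 5
17 → 14, 16, 8, 13 → 4
14 → 8, 13 → 2
16 → 8, 13 → 2
8 → none → 0
13 → none → 0
Sum: 11 + 10 + 9 + 8 + 7 + 5 + 5 + 4 + 2 + 2 + 0 + 0 = 63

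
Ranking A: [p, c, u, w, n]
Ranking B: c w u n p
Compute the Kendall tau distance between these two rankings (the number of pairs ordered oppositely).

5

Assign each item its position (1..5) in the first ordering, then rewrite the second ordering as that position sequence:
positions: p→1, c→2, u→3, w→4, n→5
second ordering as positions: [2, 4, 3, 5, 1]
Discordant pairs = inversions in this position sequence.
2: 1 → 1
4: 3, 1 → 2
3: 1 → 1
5: 1 → 1
1: 0
Total: 1 + 2 + 1 + 1 + 0 = 5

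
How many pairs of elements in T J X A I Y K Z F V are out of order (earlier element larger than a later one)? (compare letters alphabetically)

Inversions: 20

Count, for each position, how many later elements it exceeds:
T: 5
J: 3
X: 5
A: 0
I: 1
Y: 3
K: 1
Z: 2
F: 0
V: 0
Sum: 5 + 3 + 5 + 0 + 1 + 3 + 1 + 2 + 0 + 0 = 20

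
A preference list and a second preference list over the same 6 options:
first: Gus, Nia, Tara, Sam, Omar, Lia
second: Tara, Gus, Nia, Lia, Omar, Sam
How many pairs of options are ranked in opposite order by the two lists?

Pairs: 5

Assign each item its position (1..6) in the first ordering, then rewrite the second ordering as that position sequence:
positions: Gus→1, Nia→2, Tara→3, Sam→4, Omar→5, Lia→6
second ordering as positions: [3, 1, 2, 6, 5, 4]
Discordant pairs = inversions in this position sequence.
3: 1, 2 → 2
1: 0
2: 0
6: 5, 4 → 2
5: 4 → 1
4: 0
Total: 2 + 0 + 0 + 2 + 1 + 0 = 5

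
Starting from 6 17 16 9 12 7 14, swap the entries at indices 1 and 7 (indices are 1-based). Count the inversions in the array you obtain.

18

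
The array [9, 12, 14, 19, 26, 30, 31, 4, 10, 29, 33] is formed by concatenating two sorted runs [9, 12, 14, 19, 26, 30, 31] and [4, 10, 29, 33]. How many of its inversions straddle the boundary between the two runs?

Take each right-half value and tally the left-half values above it:
r = 4: 9, 12, 14, 19, 26, 30, 31 → 7
r = 10: 12, 14, 19, 26, 30, 31 → 6
r = 29: 30, 31 → 2
r = 33: none → 0
Cross-inversions: 7 + 6 + 2 + 0 = 15

There are 15 cross-inversions.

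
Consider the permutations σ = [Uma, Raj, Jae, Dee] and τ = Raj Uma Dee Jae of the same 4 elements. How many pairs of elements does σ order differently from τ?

2 discordant pairs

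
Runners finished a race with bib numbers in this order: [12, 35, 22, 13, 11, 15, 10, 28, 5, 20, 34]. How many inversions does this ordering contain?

28

Element-by-element contributions:
12 → 11, 10, 5 → 3
35 → 22, 13, 11, 15, 10, 28, 5, 20, 34 → 9
22 → 13, 11, 15, 10, 5, 20 → 6
13 → 11, 10, 5 → 3
11 → 10, 5 → 2
15 → 10, 5 → 2
10 → 5 → 1
28 → 5, 20 → 2
5 → none → 0
20 → none → 0
34 → none → 0
Sum: 3 + 9 + 6 + 3 + 2 + 2 + 1 + 2 + 0 + 0 + 0 = 28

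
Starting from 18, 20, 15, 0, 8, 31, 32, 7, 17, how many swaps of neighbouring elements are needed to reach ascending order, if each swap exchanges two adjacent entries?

Each adjacent swap fixes exactly one inversion, so the minimum swap count equals the number of inversions.
Count inversions — for each element, later elements that are smaller:
18: 15, 0, 8, 7, 17 → 5
20: 15, 0, 8, 7, 17 → 5
15: 0, 8, 7 → 3
0: none → 0
8: 7 → 1
31: 7, 17 → 2
32: 7, 17 → 2
7: none → 0
17: none → 0
Total inversions: 5 + 5 + 3 + 0 + 1 + 2 + 2 + 0 + 0 = 18

18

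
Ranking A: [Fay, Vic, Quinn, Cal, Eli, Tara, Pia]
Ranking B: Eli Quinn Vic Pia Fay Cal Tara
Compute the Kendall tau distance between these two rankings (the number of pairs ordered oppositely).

10

Assign each item its position (1..7) in the first ordering, then rewrite the second ordering as that position sequence:
positions: Fay→1, Vic→2, Quinn→3, Cal→4, Eli→5, Tara→6, Pia→7
second ordering as positions: [5, 3, 2, 7, 1, 4, 6]
Discordant pairs = inversions in this position sequence.
5: 3, 2, 1, 4 → 4
3: 2, 1 → 2
2: 1 → 1
7: 1, 4, 6 → 3
1: 0
4: 0
6: 0
Total: 4 + 2 + 1 + 3 + 0 + 0 + 0 = 10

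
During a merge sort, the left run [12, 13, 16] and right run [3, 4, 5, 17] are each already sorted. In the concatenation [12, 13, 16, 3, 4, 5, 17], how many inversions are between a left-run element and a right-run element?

For each element r of the right run, count left-run elements greater than r:
r = 3: 12, 13, 16 → 3
r = 4: 12, 13, 16 → 3
r = 5: 12, 13, 16 → 3
r = 17: none → 0
Cross-inversions: 3 + 3 + 3 + 0 = 9

9 split inversions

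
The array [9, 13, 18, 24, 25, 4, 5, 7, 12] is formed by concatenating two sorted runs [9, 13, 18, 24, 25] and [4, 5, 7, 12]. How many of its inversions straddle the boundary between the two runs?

19 cross-inversions

Count, for every r in R, how many entries of L exceed r:
r = 4: 9, 13, 18, 24, 25 → 5
r = 5: 9, 13, 18, 24, 25 → 5
r = 7: 9, 13, 18, 24, 25 → 5
r = 12: 13, 18, 24, 25 → 4
Cross-inversions: 5 + 5 + 5 + 4 = 19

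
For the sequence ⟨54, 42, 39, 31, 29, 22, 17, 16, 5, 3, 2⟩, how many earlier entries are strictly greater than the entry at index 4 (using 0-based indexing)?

The element at index 4 is 29.
Elements before it: 54, 42, 39, 31
Those larger than 29: 54, 42, 39, 31

4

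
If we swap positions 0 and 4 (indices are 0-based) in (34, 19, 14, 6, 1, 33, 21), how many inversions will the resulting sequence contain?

Positions 0 and 4 hold 34 and 1; after swapping, the array is [1, 19, 14, 6, 34, 33, 21].
Sweep left to right; for each value list the smaller values that follow it:
1 → none → 0
19 → 14, 6 → 2
14 → 6 → 1
6 → none → 0
34 → 33, 21 → 2
33 → 21 → 1
21 → none → 0
Sum: 0 + 2 + 1 + 0 + 2 + 1 + 0 = 6

6 inversions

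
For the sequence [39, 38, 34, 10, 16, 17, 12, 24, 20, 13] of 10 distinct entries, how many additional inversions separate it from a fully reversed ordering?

Maximum inversions for 10 distinct elements is C(10, 2) = 10·9/2 = 45.
Current inversions — for each element, count later smaller elements:
39: 9
38: 8
34: 7
10: 0
16: 2
17: 2
12: 0
24: 2
20: 1
13: 0
Current total: 9 + 8 + 7 + 0 + 2 + 2 + 0 + 2 + 1 + 0 = 31
Shortfall: 45 − 31 = 14

14 inversions short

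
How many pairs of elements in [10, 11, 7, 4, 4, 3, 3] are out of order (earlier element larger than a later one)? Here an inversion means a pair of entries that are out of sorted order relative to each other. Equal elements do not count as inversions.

Count, for each position, how many later elements it exceeds:
10: 5
11: 5
7: 4
4: 2
4: 2
3: 0
3: 0
Sum: 5 + 5 + 4 + 2 + 2 + 0 + 0 = 18

18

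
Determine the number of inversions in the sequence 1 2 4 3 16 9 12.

Count, for each position, how many later elements it exceeds:
1 → none → 0
2 → none → 0
4 → 3 → 1
3 → none → 0
16 → 9, 12 → 2
9 → none → 0
12 → none → 0
Sum: 0 + 0 + 1 + 0 + 2 + 0 + 0 = 3

3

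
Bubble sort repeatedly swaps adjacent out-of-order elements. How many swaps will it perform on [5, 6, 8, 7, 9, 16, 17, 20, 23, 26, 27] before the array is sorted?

1

Minimum adjacent swaps = number of inversions (each swap of adjacent out-of-order elements removes one inversion and no swap can remove more).
Count inversions — for each element, later elements that are smaller:
5: none → 0
6: none → 0
8: 7 → 1
7: none → 0
9: none → 0
16: none → 0
17: none → 0
20: none → 0
23: none → 0
26: none → 0
27: none → 0
Total inversions: 0 + 0 + 1 + 0 + 0 + 0 + 0 + 0 + 0 + 0 + 0 = 1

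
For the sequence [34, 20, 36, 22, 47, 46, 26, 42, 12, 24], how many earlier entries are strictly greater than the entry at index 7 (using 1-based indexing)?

4

The element at index 7 is 26.
Elements before it: 34, 20, 36, 22, 47, 46
Those larger than 26: 34, 36, 47, 46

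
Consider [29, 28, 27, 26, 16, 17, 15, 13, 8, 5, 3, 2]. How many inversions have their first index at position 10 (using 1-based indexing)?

2 such elements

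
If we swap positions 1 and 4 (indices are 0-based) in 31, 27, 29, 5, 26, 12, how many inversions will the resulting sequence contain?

11 inversions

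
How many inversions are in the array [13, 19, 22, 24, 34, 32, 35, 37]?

1 out-of-order pair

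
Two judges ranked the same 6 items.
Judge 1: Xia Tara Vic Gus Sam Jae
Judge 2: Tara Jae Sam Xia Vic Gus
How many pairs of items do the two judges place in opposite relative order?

8 discordant pairs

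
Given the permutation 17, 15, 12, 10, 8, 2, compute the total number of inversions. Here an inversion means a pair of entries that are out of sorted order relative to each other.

15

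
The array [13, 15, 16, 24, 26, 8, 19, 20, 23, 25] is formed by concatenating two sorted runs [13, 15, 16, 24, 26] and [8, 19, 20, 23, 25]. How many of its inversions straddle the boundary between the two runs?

Cross-inversions: 12

Take each right-half value and tally the left-half values above it:
r = 8: 13, 15, 16, 24, 26 → 5
r = 19: 24, 26 → 2
r = 20: 24, 26 → 2
r = 23: 24, 26 → 2
r = 25: 26 → 1
Cross-inversions: 5 + 2 + 2 + 2 + 1 = 12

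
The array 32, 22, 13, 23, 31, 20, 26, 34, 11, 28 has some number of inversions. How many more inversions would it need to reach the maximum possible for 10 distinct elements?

Maximum inversions for 10 distinct elements is C(10, 2) = 10·9/2 = 45.
Current inversions — for each element, count later smaller elements:
32: 8
22: 3
13: 1
23: 2
31: 4
20: 1
26: 1
34: 2
11: 0
28: 0
Current total: 8 + 3 + 1 + 2 + 4 + 1 + 1 + 2 + 0 + 0 = 22
Shortfall: 45 − 22 = 23

23 inversions short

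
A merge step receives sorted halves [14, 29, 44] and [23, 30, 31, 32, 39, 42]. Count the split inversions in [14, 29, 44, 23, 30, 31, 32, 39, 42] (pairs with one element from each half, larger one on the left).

Take each right-half value and tally the left-half values above it:
r = 23: 29, 44 → 2
r = 30: 44 → 1
r = 31: 44 → 1
r = 32: 44 → 1
r = 39: 44 → 1
r = 42: 44 → 1
Cross-inversions: 2 + 1 + 1 + 1 + 1 + 1 = 7

7 cross-inversions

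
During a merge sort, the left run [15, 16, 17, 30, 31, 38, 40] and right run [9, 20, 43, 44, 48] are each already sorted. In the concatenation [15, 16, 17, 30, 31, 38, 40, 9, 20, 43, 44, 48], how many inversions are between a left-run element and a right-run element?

11 split inversions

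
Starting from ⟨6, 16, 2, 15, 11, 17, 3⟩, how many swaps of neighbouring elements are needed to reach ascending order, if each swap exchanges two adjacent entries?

10 adjacent swaps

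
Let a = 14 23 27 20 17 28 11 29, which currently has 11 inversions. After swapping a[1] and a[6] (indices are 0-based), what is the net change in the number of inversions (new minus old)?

Positions 1 and 6 hold 23 and 11; after swapping, the array is [14, 11, 27, 20, 17, 28, 23, 29].
Sweep left to right; for each value list the smaller values that follow it:
14: 1
11: 0
27: 3
20: 1
17: 0
28: 1
23: 0
29: 0
Sum: 1 + 0 + 3 + 1 + 0 + 1 + 0 + 0 = 6
Change: 6 − 11 = -5

-5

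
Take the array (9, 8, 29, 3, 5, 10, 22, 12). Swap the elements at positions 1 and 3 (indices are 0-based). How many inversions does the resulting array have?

Positions 1 and 3 hold 8 and 3; after swapping, the array is [9, 3, 29, 8, 5, 10, 22, 12].
Sweep left to right; for each value list the smaller values that follow it:
9 → 3, 8, 5 → 3
3 → none → 0
29 → 8, 5, 10, 22, 12 → 5
8 → 5 → 1
5 → none → 0
10 → none → 0
22 → 12 → 1
12 → none → 0
Sum: 3 + 0 + 5 + 1 + 0 + 0 + 1 + 0 = 10

10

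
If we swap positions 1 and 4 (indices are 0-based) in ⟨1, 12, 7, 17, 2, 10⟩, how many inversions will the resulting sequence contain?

There are 3 inversions.

Positions 1 and 4 hold 12 and 2; after swapping, the array is [1, 2, 7, 17, 12, 10].
For each element, count later entries that are smaller:
1 → none → 0
2 → none → 0
7 → none → 0
17 → 12, 10 → 2
12 → 10 → 1
10 → none → 0
Sum: 0 + 0 + 0 + 2 + 1 + 0 = 3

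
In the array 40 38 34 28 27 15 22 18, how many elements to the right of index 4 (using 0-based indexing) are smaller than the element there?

The element at index 4 is 27.
Elements after it: 15, 22, 18
Those smaller than 27: 15, 22, 18

3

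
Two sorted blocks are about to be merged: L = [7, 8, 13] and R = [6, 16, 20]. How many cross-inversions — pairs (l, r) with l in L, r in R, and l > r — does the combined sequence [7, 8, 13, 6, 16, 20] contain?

Split inversions: 3

Take each right-half value and tally the left-half values above it:
r = 6: 7, 8, 13 → 3
r = 16: none → 0
r = 20: none → 0
Cross-inversions: 3 + 0 + 0 = 3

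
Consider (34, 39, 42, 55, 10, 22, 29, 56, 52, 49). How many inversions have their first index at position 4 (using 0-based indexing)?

The element at index 4 is 10.
Elements after it: 22, 29, 56, 52, 49
None of them are smaller than 10.

0 such elements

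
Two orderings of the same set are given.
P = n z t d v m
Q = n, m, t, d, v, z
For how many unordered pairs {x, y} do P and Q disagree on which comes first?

7 disagreeing pairs

Assign each item its position (1..6) in the first ordering, then rewrite the second ordering as that position sequence:
positions: n→1, z→2, t→3, d→4, v→5, m→6
second ordering as positions: [1, 6, 3, 4, 5, 2]
Discordant pairs = inversions in this position sequence.
1: 0
6: 3, 4, 5, 2 → 4
3: 2 → 1
4: 2 → 1
5: 2 → 1
2: 0
Total: 0 + 4 + 1 + 1 + 1 + 0 = 7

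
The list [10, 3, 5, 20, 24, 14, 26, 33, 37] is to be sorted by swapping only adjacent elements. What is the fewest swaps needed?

Minimum adjacent swaps = number of inversions (each swap of adjacent out-of-order elements removes one inversion and no swap can remove more).
Count inversions — for each element, later elements that are smaller:
10: 3, 5 → 2
3: none → 0
5: none → 0
20: 14 → 1
24: 14 → 1
14: none → 0
26: none → 0
33: none → 0
37: none → 0
Total inversions: 2 + 0 + 0 + 1 + 1 + 0 + 0 + 0 + 0 = 4

4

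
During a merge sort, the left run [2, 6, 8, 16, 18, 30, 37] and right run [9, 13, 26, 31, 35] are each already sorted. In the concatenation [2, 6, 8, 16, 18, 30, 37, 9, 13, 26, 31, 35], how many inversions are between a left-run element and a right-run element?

Count, for every r in R, how many entries of L exceed r:
r = 9: 16, 18, 30, 37 → 4
r = 13: 16, 18, 30, 37 → 4
r = 26: 30, 37 → 2
r = 31: 37 → 1
r = 35: 37 → 1
Cross-inversions: 4 + 4 + 2 + 1 + 1 = 12

12 split inversions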